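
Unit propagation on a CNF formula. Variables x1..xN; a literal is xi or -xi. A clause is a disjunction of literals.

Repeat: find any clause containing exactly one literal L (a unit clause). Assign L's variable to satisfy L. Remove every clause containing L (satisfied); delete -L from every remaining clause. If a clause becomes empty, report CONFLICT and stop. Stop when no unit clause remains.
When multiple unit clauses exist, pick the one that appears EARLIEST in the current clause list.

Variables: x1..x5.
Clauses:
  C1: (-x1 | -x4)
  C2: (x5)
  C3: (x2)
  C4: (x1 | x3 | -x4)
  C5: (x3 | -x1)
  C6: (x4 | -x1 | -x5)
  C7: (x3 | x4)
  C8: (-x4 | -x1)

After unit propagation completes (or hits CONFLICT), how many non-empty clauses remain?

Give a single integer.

Answer: 6

Derivation:
unit clause [5] forces x5=T; simplify:
  drop -5 from [4, -1, -5] -> [4, -1]
  satisfied 1 clause(s); 7 remain; assigned so far: [5]
unit clause [2] forces x2=T; simplify:
  satisfied 1 clause(s); 6 remain; assigned so far: [2, 5]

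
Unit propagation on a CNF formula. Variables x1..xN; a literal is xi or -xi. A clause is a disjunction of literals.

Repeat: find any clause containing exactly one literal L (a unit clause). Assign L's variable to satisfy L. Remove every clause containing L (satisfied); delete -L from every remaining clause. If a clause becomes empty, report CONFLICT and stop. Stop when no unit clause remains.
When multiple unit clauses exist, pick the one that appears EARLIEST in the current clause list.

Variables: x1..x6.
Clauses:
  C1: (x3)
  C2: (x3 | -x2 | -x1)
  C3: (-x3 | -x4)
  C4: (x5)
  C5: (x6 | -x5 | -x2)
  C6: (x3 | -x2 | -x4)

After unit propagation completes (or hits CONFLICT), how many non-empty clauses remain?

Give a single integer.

unit clause [3] forces x3=T; simplify:
  drop -3 from [-3, -4] -> [-4]
  satisfied 3 clause(s); 3 remain; assigned so far: [3]
unit clause [-4] forces x4=F; simplify:
  satisfied 1 clause(s); 2 remain; assigned so far: [3, 4]
unit clause [5] forces x5=T; simplify:
  drop -5 from [6, -5, -2] -> [6, -2]
  satisfied 1 clause(s); 1 remain; assigned so far: [3, 4, 5]

Answer: 1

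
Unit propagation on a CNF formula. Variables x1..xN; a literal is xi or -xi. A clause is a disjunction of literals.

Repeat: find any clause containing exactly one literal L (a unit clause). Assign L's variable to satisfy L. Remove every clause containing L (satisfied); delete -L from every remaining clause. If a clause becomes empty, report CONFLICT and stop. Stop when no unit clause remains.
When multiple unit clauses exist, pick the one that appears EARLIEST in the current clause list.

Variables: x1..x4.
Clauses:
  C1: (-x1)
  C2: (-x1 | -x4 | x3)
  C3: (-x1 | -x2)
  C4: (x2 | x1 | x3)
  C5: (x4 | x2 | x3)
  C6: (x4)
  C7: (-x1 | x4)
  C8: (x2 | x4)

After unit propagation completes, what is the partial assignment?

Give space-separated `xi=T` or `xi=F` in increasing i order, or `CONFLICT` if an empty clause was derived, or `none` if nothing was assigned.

Answer: x1=F x4=T

Derivation:
unit clause [-1] forces x1=F; simplify:
  drop 1 from [2, 1, 3] -> [2, 3]
  satisfied 4 clause(s); 4 remain; assigned so far: [1]
unit clause [4] forces x4=T; simplify:
  satisfied 3 clause(s); 1 remain; assigned so far: [1, 4]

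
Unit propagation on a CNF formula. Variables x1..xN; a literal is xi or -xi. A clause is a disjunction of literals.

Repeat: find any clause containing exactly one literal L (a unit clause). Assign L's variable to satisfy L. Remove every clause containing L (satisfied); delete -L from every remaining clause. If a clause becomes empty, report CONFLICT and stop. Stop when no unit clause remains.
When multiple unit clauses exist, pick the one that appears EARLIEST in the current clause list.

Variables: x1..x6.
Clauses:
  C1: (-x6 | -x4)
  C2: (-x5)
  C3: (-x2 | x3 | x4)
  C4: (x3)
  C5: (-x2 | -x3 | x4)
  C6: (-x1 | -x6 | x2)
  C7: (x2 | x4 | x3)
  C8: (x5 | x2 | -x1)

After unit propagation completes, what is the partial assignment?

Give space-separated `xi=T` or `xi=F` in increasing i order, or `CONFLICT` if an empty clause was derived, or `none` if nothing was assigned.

Answer: x3=T x5=F

Derivation:
unit clause [-5] forces x5=F; simplify:
  drop 5 from [5, 2, -1] -> [2, -1]
  satisfied 1 clause(s); 7 remain; assigned so far: [5]
unit clause [3] forces x3=T; simplify:
  drop -3 from [-2, -3, 4] -> [-2, 4]
  satisfied 3 clause(s); 4 remain; assigned so far: [3, 5]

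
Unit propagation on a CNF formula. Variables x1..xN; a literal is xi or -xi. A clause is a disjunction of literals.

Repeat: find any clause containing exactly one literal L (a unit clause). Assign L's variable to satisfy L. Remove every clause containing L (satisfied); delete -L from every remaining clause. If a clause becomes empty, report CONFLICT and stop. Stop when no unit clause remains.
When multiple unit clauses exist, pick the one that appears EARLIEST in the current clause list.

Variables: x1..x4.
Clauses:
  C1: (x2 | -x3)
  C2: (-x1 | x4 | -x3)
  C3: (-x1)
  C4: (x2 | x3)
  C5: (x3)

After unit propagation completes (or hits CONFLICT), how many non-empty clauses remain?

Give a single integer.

Answer: 0

Derivation:
unit clause [-1] forces x1=F; simplify:
  satisfied 2 clause(s); 3 remain; assigned so far: [1]
unit clause [3] forces x3=T; simplify:
  drop -3 from [2, -3] -> [2]
  satisfied 2 clause(s); 1 remain; assigned so far: [1, 3]
unit clause [2] forces x2=T; simplify:
  satisfied 1 clause(s); 0 remain; assigned so far: [1, 2, 3]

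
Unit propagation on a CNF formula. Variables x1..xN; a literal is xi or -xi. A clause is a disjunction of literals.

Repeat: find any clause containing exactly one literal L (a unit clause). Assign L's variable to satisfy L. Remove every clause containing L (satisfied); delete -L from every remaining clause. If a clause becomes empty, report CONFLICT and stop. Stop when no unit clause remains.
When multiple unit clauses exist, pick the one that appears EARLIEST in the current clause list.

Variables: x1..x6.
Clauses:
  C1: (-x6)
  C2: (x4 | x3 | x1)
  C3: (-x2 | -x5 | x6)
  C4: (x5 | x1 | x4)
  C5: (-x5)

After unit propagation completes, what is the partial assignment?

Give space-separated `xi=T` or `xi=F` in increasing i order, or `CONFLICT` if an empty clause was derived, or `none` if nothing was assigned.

unit clause [-6] forces x6=F; simplify:
  drop 6 from [-2, -5, 6] -> [-2, -5]
  satisfied 1 clause(s); 4 remain; assigned so far: [6]
unit clause [-5] forces x5=F; simplify:
  drop 5 from [5, 1, 4] -> [1, 4]
  satisfied 2 clause(s); 2 remain; assigned so far: [5, 6]

Answer: x5=F x6=F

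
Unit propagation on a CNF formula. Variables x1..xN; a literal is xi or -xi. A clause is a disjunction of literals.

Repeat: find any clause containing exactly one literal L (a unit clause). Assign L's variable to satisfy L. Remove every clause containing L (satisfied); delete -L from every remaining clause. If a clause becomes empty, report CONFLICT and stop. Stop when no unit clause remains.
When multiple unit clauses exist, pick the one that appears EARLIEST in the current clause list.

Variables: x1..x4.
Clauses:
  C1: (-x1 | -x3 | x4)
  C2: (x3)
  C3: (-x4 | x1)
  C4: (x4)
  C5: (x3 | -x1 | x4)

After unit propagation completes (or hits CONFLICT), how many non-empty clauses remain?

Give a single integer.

unit clause [3] forces x3=T; simplify:
  drop -3 from [-1, -3, 4] -> [-1, 4]
  satisfied 2 clause(s); 3 remain; assigned so far: [3]
unit clause [4] forces x4=T; simplify:
  drop -4 from [-4, 1] -> [1]
  satisfied 2 clause(s); 1 remain; assigned so far: [3, 4]
unit clause [1] forces x1=T; simplify:
  satisfied 1 clause(s); 0 remain; assigned so far: [1, 3, 4]

Answer: 0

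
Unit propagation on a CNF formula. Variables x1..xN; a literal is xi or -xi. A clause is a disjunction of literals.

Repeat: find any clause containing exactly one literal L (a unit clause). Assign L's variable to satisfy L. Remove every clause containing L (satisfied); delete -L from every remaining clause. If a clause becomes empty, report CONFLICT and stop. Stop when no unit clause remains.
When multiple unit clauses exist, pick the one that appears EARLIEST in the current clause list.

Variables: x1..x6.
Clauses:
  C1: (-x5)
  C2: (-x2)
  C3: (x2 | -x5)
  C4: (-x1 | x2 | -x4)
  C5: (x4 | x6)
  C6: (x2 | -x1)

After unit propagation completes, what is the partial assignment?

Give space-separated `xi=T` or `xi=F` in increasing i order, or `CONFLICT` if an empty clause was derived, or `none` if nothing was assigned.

Answer: x1=F x2=F x5=F

Derivation:
unit clause [-5] forces x5=F; simplify:
  satisfied 2 clause(s); 4 remain; assigned so far: [5]
unit clause [-2] forces x2=F; simplify:
  drop 2 from [-1, 2, -4] -> [-1, -4]
  drop 2 from [2, -1] -> [-1]
  satisfied 1 clause(s); 3 remain; assigned so far: [2, 5]
unit clause [-1] forces x1=F; simplify:
  satisfied 2 clause(s); 1 remain; assigned so far: [1, 2, 5]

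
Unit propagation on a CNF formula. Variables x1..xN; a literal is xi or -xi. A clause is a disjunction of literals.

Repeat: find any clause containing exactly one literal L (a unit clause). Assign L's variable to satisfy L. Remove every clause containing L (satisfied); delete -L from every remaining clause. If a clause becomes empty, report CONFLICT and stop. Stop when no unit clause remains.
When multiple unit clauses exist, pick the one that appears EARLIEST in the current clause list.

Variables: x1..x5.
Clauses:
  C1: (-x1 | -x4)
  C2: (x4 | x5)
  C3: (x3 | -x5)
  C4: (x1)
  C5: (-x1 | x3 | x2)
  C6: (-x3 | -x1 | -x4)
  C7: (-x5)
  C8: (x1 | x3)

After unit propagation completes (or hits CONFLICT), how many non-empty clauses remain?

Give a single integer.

Answer: 2

Derivation:
unit clause [1] forces x1=T; simplify:
  drop -1 from [-1, -4] -> [-4]
  drop -1 from [-1, 3, 2] -> [3, 2]
  drop -1 from [-3, -1, -4] -> [-3, -4]
  satisfied 2 clause(s); 6 remain; assigned so far: [1]
unit clause [-4] forces x4=F; simplify:
  drop 4 from [4, 5] -> [5]
  satisfied 2 clause(s); 4 remain; assigned so far: [1, 4]
unit clause [5] forces x5=T; simplify:
  drop -5 from [3, -5] -> [3]
  drop -5 from [-5] -> [] (empty!)
  satisfied 1 clause(s); 3 remain; assigned so far: [1, 4, 5]
CONFLICT (empty clause)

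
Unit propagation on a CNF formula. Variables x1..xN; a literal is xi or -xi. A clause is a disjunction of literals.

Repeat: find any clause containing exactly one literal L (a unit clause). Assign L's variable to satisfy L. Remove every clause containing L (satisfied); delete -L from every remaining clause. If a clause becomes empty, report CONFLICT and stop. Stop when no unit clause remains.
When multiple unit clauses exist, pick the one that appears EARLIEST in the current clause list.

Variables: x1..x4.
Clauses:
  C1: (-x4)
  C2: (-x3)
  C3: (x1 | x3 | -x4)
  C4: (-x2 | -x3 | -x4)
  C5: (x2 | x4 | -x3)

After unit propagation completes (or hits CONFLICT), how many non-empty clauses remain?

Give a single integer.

Answer: 0

Derivation:
unit clause [-4] forces x4=F; simplify:
  drop 4 from [2, 4, -3] -> [2, -3]
  satisfied 3 clause(s); 2 remain; assigned so far: [4]
unit clause [-3] forces x3=F; simplify:
  satisfied 2 clause(s); 0 remain; assigned so far: [3, 4]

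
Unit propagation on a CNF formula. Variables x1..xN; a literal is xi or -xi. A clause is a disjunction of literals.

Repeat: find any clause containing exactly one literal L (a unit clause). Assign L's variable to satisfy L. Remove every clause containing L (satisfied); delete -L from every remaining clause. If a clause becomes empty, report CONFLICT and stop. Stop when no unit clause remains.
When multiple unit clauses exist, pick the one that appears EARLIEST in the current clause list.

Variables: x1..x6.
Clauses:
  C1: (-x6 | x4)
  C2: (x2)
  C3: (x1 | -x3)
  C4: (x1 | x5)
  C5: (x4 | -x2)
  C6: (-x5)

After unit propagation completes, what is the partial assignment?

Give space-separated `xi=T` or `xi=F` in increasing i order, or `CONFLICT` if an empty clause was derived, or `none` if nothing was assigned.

unit clause [2] forces x2=T; simplify:
  drop -2 from [4, -2] -> [4]
  satisfied 1 clause(s); 5 remain; assigned so far: [2]
unit clause [4] forces x4=T; simplify:
  satisfied 2 clause(s); 3 remain; assigned so far: [2, 4]
unit clause [-5] forces x5=F; simplify:
  drop 5 from [1, 5] -> [1]
  satisfied 1 clause(s); 2 remain; assigned so far: [2, 4, 5]
unit clause [1] forces x1=T; simplify:
  satisfied 2 clause(s); 0 remain; assigned so far: [1, 2, 4, 5]

Answer: x1=T x2=T x4=T x5=F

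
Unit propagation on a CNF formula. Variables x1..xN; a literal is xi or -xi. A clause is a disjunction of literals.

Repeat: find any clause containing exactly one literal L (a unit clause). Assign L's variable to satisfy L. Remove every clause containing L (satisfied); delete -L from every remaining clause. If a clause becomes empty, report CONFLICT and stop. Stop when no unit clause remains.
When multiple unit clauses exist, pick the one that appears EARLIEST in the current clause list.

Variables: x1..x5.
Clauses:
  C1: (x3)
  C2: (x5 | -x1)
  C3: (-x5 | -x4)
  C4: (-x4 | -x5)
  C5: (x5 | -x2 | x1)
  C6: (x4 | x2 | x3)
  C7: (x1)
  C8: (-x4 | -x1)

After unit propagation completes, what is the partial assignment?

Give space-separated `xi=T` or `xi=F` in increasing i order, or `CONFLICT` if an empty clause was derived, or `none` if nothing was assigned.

unit clause [3] forces x3=T; simplify:
  satisfied 2 clause(s); 6 remain; assigned so far: [3]
unit clause [1] forces x1=T; simplify:
  drop -1 from [5, -1] -> [5]
  drop -1 from [-4, -1] -> [-4]
  satisfied 2 clause(s); 4 remain; assigned so far: [1, 3]
unit clause [5] forces x5=T; simplify:
  drop -5 from [-5, -4] -> [-4]
  drop -5 from [-4, -5] -> [-4]
  satisfied 1 clause(s); 3 remain; assigned so far: [1, 3, 5]
unit clause [-4] forces x4=F; simplify:
  satisfied 3 clause(s); 0 remain; assigned so far: [1, 3, 4, 5]

Answer: x1=T x3=T x4=F x5=T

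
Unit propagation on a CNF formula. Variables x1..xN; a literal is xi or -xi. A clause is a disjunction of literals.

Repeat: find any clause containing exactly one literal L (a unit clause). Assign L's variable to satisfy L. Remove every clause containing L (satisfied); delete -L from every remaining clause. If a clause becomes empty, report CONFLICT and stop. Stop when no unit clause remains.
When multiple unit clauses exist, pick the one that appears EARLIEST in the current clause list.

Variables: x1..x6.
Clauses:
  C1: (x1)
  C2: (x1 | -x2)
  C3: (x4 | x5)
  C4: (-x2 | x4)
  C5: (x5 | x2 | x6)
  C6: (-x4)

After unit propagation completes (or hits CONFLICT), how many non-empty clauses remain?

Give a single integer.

unit clause [1] forces x1=T; simplify:
  satisfied 2 clause(s); 4 remain; assigned so far: [1]
unit clause [-4] forces x4=F; simplify:
  drop 4 from [4, 5] -> [5]
  drop 4 from [-2, 4] -> [-2]
  satisfied 1 clause(s); 3 remain; assigned so far: [1, 4]
unit clause [5] forces x5=T; simplify:
  satisfied 2 clause(s); 1 remain; assigned so far: [1, 4, 5]
unit clause [-2] forces x2=F; simplify:
  satisfied 1 clause(s); 0 remain; assigned so far: [1, 2, 4, 5]

Answer: 0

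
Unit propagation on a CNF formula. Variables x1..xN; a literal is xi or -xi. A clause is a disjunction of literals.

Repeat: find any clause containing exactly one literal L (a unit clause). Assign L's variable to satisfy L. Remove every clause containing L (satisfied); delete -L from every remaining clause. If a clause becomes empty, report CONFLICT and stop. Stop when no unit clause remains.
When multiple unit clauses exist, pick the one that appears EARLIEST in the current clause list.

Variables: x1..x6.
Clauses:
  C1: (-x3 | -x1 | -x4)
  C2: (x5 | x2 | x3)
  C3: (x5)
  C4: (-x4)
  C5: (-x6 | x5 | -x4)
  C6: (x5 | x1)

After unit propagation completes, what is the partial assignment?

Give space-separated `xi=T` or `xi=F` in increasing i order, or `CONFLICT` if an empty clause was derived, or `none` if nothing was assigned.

unit clause [5] forces x5=T; simplify:
  satisfied 4 clause(s); 2 remain; assigned so far: [5]
unit clause [-4] forces x4=F; simplify:
  satisfied 2 clause(s); 0 remain; assigned so far: [4, 5]

Answer: x4=F x5=T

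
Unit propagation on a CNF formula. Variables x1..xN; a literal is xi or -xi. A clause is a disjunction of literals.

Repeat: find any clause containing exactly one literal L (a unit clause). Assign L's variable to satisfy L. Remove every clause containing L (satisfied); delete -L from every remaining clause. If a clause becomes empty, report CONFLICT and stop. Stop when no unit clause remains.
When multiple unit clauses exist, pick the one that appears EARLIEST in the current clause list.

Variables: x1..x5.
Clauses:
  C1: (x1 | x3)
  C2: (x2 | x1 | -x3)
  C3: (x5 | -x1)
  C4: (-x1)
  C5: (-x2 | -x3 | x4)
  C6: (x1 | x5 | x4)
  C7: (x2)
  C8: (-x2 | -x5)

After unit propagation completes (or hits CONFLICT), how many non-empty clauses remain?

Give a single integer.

Answer: 0

Derivation:
unit clause [-1] forces x1=F; simplify:
  drop 1 from [1, 3] -> [3]
  drop 1 from [2, 1, -3] -> [2, -3]
  drop 1 from [1, 5, 4] -> [5, 4]
  satisfied 2 clause(s); 6 remain; assigned so far: [1]
unit clause [3] forces x3=T; simplify:
  drop -3 from [2, -3] -> [2]
  drop -3 from [-2, -3, 4] -> [-2, 4]
  satisfied 1 clause(s); 5 remain; assigned so far: [1, 3]
unit clause [2] forces x2=T; simplify:
  drop -2 from [-2, 4] -> [4]
  drop -2 from [-2, -5] -> [-5]
  satisfied 2 clause(s); 3 remain; assigned so far: [1, 2, 3]
unit clause [4] forces x4=T; simplify:
  satisfied 2 clause(s); 1 remain; assigned so far: [1, 2, 3, 4]
unit clause [-5] forces x5=F; simplify:
  satisfied 1 clause(s); 0 remain; assigned so far: [1, 2, 3, 4, 5]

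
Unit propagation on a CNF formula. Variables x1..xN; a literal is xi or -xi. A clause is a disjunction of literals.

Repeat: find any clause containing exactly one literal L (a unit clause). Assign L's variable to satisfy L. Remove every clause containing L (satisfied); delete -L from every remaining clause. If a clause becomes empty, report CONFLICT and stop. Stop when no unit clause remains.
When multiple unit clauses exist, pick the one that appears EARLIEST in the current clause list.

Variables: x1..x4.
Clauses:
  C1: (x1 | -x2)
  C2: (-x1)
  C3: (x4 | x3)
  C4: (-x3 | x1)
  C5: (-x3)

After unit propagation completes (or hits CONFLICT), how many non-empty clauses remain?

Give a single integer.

Answer: 0

Derivation:
unit clause [-1] forces x1=F; simplify:
  drop 1 from [1, -2] -> [-2]
  drop 1 from [-3, 1] -> [-3]
  satisfied 1 clause(s); 4 remain; assigned so far: [1]
unit clause [-2] forces x2=F; simplify:
  satisfied 1 clause(s); 3 remain; assigned so far: [1, 2]
unit clause [-3] forces x3=F; simplify:
  drop 3 from [4, 3] -> [4]
  satisfied 2 clause(s); 1 remain; assigned so far: [1, 2, 3]
unit clause [4] forces x4=T; simplify:
  satisfied 1 clause(s); 0 remain; assigned so far: [1, 2, 3, 4]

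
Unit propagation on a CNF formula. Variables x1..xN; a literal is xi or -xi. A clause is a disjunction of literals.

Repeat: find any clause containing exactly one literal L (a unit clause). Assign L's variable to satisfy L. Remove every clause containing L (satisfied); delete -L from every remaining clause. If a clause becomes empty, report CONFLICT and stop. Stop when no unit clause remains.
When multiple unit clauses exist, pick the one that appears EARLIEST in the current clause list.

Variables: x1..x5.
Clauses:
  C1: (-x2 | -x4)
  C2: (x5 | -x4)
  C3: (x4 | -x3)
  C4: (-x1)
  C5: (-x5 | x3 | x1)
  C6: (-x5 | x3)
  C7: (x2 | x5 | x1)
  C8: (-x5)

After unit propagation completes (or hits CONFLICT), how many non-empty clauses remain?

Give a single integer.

unit clause [-1] forces x1=F; simplify:
  drop 1 from [-5, 3, 1] -> [-5, 3]
  drop 1 from [2, 5, 1] -> [2, 5]
  satisfied 1 clause(s); 7 remain; assigned so far: [1]
unit clause [-5] forces x5=F; simplify:
  drop 5 from [5, -4] -> [-4]
  drop 5 from [2, 5] -> [2]
  satisfied 3 clause(s); 4 remain; assigned so far: [1, 5]
unit clause [-4] forces x4=F; simplify:
  drop 4 from [4, -3] -> [-3]
  satisfied 2 clause(s); 2 remain; assigned so far: [1, 4, 5]
unit clause [-3] forces x3=F; simplify:
  satisfied 1 clause(s); 1 remain; assigned so far: [1, 3, 4, 5]
unit clause [2] forces x2=T; simplify:
  satisfied 1 clause(s); 0 remain; assigned so far: [1, 2, 3, 4, 5]

Answer: 0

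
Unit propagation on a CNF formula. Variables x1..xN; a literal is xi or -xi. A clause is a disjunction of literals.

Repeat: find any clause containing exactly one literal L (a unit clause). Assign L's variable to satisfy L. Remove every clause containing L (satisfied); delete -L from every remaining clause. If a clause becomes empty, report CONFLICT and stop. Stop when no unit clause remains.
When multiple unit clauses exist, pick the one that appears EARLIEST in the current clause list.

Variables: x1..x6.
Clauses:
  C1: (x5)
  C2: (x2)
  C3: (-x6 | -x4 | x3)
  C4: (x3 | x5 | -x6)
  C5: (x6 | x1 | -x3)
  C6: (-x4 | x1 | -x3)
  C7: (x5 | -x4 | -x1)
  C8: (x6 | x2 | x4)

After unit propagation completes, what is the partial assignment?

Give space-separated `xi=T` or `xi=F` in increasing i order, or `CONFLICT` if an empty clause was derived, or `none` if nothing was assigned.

Answer: x2=T x5=T

Derivation:
unit clause [5] forces x5=T; simplify:
  satisfied 3 clause(s); 5 remain; assigned so far: [5]
unit clause [2] forces x2=T; simplify:
  satisfied 2 clause(s); 3 remain; assigned so far: [2, 5]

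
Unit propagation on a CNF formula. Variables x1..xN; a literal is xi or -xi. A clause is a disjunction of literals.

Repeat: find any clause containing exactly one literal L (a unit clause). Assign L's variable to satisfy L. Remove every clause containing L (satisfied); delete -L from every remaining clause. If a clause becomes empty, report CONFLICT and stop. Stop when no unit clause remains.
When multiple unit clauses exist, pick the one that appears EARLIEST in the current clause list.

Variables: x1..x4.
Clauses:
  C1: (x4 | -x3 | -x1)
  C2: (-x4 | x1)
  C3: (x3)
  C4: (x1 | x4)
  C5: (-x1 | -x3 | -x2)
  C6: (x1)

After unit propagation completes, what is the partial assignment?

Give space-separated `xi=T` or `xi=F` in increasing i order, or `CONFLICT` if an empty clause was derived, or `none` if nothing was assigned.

unit clause [3] forces x3=T; simplify:
  drop -3 from [4, -3, -1] -> [4, -1]
  drop -3 from [-1, -3, -2] -> [-1, -2]
  satisfied 1 clause(s); 5 remain; assigned so far: [3]
unit clause [1] forces x1=T; simplify:
  drop -1 from [4, -1] -> [4]
  drop -1 from [-1, -2] -> [-2]
  satisfied 3 clause(s); 2 remain; assigned so far: [1, 3]
unit clause [4] forces x4=T; simplify:
  satisfied 1 clause(s); 1 remain; assigned so far: [1, 3, 4]
unit clause [-2] forces x2=F; simplify:
  satisfied 1 clause(s); 0 remain; assigned so far: [1, 2, 3, 4]

Answer: x1=T x2=F x3=T x4=T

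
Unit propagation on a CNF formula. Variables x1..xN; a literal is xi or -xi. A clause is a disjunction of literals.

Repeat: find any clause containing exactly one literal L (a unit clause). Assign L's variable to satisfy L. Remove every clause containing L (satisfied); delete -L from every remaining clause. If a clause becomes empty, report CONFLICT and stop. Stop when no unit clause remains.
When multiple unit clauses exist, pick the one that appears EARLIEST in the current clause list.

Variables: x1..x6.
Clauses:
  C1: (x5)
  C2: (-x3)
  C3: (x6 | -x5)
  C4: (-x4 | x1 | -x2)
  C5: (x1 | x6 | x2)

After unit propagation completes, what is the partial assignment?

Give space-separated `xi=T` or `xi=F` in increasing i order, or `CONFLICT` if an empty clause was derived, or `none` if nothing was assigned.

unit clause [5] forces x5=T; simplify:
  drop -5 from [6, -5] -> [6]
  satisfied 1 clause(s); 4 remain; assigned so far: [5]
unit clause [-3] forces x3=F; simplify:
  satisfied 1 clause(s); 3 remain; assigned so far: [3, 5]
unit clause [6] forces x6=T; simplify:
  satisfied 2 clause(s); 1 remain; assigned so far: [3, 5, 6]

Answer: x3=F x5=T x6=T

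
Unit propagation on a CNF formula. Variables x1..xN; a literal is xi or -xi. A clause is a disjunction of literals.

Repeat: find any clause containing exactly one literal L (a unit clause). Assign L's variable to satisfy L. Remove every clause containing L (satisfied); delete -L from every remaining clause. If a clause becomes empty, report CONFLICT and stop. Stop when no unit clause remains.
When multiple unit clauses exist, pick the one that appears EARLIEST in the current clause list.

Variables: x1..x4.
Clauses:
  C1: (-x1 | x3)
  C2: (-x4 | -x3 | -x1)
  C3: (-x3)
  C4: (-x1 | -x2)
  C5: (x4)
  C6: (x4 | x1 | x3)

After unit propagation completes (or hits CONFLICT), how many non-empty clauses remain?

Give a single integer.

unit clause [-3] forces x3=F; simplify:
  drop 3 from [-1, 3] -> [-1]
  drop 3 from [4, 1, 3] -> [4, 1]
  satisfied 2 clause(s); 4 remain; assigned so far: [3]
unit clause [-1] forces x1=F; simplify:
  drop 1 from [4, 1] -> [4]
  satisfied 2 clause(s); 2 remain; assigned so far: [1, 3]
unit clause [4] forces x4=T; simplify:
  satisfied 2 clause(s); 0 remain; assigned so far: [1, 3, 4]

Answer: 0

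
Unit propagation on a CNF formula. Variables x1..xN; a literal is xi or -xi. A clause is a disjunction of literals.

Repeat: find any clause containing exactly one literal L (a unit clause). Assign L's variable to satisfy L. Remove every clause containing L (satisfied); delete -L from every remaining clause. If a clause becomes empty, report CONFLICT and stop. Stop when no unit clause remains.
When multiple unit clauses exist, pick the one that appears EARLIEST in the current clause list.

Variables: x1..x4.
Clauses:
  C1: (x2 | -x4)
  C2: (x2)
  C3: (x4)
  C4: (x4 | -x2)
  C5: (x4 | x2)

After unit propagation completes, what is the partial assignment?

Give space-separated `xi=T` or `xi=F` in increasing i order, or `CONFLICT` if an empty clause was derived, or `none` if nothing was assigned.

Answer: x2=T x4=T

Derivation:
unit clause [2] forces x2=T; simplify:
  drop -2 from [4, -2] -> [4]
  satisfied 3 clause(s); 2 remain; assigned so far: [2]
unit clause [4] forces x4=T; simplify:
  satisfied 2 clause(s); 0 remain; assigned so far: [2, 4]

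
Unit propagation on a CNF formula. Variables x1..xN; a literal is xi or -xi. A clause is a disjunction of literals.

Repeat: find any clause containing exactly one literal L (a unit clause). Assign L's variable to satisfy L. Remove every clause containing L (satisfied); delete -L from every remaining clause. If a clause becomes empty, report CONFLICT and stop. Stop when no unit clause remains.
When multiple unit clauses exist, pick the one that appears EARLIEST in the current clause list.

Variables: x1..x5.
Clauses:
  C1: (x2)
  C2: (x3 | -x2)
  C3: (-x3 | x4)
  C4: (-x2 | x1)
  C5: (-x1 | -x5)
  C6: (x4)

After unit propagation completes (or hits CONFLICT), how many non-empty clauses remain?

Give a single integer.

Answer: 0

Derivation:
unit clause [2] forces x2=T; simplify:
  drop -2 from [3, -2] -> [3]
  drop -2 from [-2, 1] -> [1]
  satisfied 1 clause(s); 5 remain; assigned so far: [2]
unit clause [3] forces x3=T; simplify:
  drop -3 from [-3, 4] -> [4]
  satisfied 1 clause(s); 4 remain; assigned so far: [2, 3]
unit clause [4] forces x4=T; simplify:
  satisfied 2 clause(s); 2 remain; assigned so far: [2, 3, 4]
unit clause [1] forces x1=T; simplify:
  drop -1 from [-1, -5] -> [-5]
  satisfied 1 clause(s); 1 remain; assigned so far: [1, 2, 3, 4]
unit clause [-5] forces x5=F; simplify:
  satisfied 1 clause(s); 0 remain; assigned so far: [1, 2, 3, 4, 5]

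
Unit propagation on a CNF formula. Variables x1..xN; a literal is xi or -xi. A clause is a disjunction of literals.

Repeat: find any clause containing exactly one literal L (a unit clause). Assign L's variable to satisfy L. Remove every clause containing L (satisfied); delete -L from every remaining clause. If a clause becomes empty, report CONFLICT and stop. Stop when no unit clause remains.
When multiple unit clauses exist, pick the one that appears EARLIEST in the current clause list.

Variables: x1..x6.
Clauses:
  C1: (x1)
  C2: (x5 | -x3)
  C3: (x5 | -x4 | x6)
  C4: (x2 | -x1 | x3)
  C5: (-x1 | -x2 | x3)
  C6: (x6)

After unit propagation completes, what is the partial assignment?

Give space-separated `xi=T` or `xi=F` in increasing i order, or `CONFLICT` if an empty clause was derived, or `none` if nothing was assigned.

unit clause [1] forces x1=T; simplify:
  drop -1 from [2, -1, 3] -> [2, 3]
  drop -1 from [-1, -2, 3] -> [-2, 3]
  satisfied 1 clause(s); 5 remain; assigned so far: [1]
unit clause [6] forces x6=T; simplify:
  satisfied 2 clause(s); 3 remain; assigned so far: [1, 6]

Answer: x1=T x6=T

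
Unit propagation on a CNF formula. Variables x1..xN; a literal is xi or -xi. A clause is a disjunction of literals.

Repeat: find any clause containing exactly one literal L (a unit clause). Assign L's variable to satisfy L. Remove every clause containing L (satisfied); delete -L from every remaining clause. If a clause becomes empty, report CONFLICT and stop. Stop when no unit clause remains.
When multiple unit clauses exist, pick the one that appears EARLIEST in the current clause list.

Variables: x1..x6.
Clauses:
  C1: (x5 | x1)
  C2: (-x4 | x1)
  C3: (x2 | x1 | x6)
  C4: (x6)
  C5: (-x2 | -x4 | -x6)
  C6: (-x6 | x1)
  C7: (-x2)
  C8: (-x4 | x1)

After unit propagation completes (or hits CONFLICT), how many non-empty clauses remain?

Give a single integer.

unit clause [6] forces x6=T; simplify:
  drop -6 from [-2, -4, -6] -> [-2, -4]
  drop -6 from [-6, 1] -> [1]
  satisfied 2 clause(s); 6 remain; assigned so far: [6]
unit clause [1] forces x1=T; simplify:
  satisfied 4 clause(s); 2 remain; assigned so far: [1, 6]
unit clause [-2] forces x2=F; simplify:
  satisfied 2 clause(s); 0 remain; assigned so far: [1, 2, 6]

Answer: 0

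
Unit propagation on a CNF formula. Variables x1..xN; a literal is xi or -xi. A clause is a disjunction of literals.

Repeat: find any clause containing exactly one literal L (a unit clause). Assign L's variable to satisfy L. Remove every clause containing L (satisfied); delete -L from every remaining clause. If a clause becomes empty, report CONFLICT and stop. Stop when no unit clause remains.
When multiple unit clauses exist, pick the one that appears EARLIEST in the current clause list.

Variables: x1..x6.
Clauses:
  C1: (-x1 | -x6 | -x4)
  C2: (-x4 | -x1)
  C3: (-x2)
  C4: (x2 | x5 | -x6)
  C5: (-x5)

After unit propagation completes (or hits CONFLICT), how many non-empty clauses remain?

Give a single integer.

unit clause [-2] forces x2=F; simplify:
  drop 2 from [2, 5, -6] -> [5, -6]
  satisfied 1 clause(s); 4 remain; assigned so far: [2]
unit clause [-5] forces x5=F; simplify:
  drop 5 from [5, -6] -> [-6]
  satisfied 1 clause(s); 3 remain; assigned so far: [2, 5]
unit clause [-6] forces x6=F; simplify:
  satisfied 2 clause(s); 1 remain; assigned so far: [2, 5, 6]

Answer: 1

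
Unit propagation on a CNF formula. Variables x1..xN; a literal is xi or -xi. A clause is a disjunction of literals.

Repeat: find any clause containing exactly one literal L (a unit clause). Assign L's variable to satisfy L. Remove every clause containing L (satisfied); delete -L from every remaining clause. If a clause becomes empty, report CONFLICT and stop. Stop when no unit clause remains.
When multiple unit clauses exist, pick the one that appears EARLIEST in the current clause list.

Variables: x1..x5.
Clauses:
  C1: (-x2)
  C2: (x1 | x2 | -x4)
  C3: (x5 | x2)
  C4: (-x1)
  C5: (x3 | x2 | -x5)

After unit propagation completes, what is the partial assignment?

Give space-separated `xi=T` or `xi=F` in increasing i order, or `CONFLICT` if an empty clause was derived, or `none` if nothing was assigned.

unit clause [-2] forces x2=F; simplify:
  drop 2 from [1, 2, -4] -> [1, -4]
  drop 2 from [5, 2] -> [5]
  drop 2 from [3, 2, -5] -> [3, -5]
  satisfied 1 clause(s); 4 remain; assigned so far: [2]
unit clause [5] forces x5=T; simplify:
  drop -5 from [3, -5] -> [3]
  satisfied 1 clause(s); 3 remain; assigned so far: [2, 5]
unit clause [-1] forces x1=F; simplify:
  drop 1 from [1, -4] -> [-4]
  satisfied 1 clause(s); 2 remain; assigned so far: [1, 2, 5]
unit clause [-4] forces x4=F; simplify:
  satisfied 1 clause(s); 1 remain; assigned so far: [1, 2, 4, 5]
unit clause [3] forces x3=T; simplify:
  satisfied 1 clause(s); 0 remain; assigned so far: [1, 2, 3, 4, 5]

Answer: x1=F x2=F x3=T x4=F x5=T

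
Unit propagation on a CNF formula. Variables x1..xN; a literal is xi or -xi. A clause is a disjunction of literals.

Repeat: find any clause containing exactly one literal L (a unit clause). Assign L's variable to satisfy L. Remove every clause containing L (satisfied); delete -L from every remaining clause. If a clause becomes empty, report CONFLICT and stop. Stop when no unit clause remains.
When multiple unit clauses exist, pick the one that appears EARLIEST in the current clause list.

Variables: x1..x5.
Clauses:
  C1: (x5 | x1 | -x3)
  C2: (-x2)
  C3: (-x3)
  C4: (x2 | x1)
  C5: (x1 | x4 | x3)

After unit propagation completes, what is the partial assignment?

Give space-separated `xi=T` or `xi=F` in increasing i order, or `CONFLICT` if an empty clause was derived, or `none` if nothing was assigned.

Answer: x1=T x2=F x3=F

Derivation:
unit clause [-2] forces x2=F; simplify:
  drop 2 from [2, 1] -> [1]
  satisfied 1 clause(s); 4 remain; assigned so far: [2]
unit clause [-3] forces x3=F; simplify:
  drop 3 from [1, 4, 3] -> [1, 4]
  satisfied 2 clause(s); 2 remain; assigned so far: [2, 3]
unit clause [1] forces x1=T; simplify:
  satisfied 2 clause(s); 0 remain; assigned so far: [1, 2, 3]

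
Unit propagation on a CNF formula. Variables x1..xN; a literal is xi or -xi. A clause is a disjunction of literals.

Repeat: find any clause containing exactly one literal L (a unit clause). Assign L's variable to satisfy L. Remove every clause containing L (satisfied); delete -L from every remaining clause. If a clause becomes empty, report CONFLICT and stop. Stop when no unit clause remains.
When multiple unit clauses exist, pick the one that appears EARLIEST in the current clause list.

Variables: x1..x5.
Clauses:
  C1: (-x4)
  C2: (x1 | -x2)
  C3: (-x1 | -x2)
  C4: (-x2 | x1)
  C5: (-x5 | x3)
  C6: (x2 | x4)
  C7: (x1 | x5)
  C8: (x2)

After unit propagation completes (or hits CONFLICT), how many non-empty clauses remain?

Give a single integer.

unit clause [-4] forces x4=F; simplify:
  drop 4 from [2, 4] -> [2]
  satisfied 1 clause(s); 7 remain; assigned so far: [4]
unit clause [2] forces x2=T; simplify:
  drop -2 from [1, -2] -> [1]
  drop -2 from [-1, -2] -> [-1]
  drop -2 from [-2, 1] -> [1]
  satisfied 2 clause(s); 5 remain; assigned so far: [2, 4]
unit clause [1] forces x1=T; simplify:
  drop -1 from [-1] -> [] (empty!)
  satisfied 3 clause(s); 2 remain; assigned so far: [1, 2, 4]
CONFLICT (empty clause)

Answer: 1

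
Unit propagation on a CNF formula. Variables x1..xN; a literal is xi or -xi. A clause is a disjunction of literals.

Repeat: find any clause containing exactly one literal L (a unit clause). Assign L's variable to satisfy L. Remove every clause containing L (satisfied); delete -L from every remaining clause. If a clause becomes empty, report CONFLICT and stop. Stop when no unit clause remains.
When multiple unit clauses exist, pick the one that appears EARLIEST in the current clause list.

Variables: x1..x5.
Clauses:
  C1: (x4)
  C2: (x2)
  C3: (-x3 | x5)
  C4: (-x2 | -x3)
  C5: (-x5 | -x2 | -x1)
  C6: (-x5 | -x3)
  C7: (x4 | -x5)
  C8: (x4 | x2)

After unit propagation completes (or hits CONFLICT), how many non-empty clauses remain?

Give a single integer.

unit clause [4] forces x4=T; simplify:
  satisfied 3 clause(s); 5 remain; assigned so far: [4]
unit clause [2] forces x2=T; simplify:
  drop -2 from [-2, -3] -> [-3]
  drop -2 from [-5, -2, -1] -> [-5, -1]
  satisfied 1 clause(s); 4 remain; assigned so far: [2, 4]
unit clause [-3] forces x3=F; simplify:
  satisfied 3 clause(s); 1 remain; assigned so far: [2, 3, 4]

Answer: 1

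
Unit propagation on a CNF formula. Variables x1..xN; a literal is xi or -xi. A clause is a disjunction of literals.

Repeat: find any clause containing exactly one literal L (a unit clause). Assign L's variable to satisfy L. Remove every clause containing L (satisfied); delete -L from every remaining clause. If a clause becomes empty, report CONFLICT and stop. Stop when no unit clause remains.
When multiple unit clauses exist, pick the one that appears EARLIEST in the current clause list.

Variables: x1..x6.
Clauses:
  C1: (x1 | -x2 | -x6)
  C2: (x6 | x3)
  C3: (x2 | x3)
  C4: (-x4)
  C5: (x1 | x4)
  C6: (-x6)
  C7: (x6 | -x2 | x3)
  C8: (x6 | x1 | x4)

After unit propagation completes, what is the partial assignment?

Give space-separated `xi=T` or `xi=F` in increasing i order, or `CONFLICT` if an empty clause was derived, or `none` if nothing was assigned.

unit clause [-4] forces x4=F; simplify:
  drop 4 from [1, 4] -> [1]
  drop 4 from [6, 1, 4] -> [6, 1]
  satisfied 1 clause(s); 7 remain; assigned so far: [4]
unit clause [1] forces x1=T; simplify:
  satisfied 3 clause(s); 4 remain; assigned so far: [1, 4]
unit clause [-6] forces x6=F; simplify:
  drop 6 from [6, 3] -> [3]
  drop 6 from [6, -2, 3] -> [-2, 3]
  satisfied 1 clause(s); 3 remain; assigned so far: [1, 4, 6]
unit clause [3] forces x3=T; simplify:
  satisfied 3 clause(s); 0 remain; assigned so far: [1, 3, 4, 6]

Answer: x1=T x3=T x4=F x6=F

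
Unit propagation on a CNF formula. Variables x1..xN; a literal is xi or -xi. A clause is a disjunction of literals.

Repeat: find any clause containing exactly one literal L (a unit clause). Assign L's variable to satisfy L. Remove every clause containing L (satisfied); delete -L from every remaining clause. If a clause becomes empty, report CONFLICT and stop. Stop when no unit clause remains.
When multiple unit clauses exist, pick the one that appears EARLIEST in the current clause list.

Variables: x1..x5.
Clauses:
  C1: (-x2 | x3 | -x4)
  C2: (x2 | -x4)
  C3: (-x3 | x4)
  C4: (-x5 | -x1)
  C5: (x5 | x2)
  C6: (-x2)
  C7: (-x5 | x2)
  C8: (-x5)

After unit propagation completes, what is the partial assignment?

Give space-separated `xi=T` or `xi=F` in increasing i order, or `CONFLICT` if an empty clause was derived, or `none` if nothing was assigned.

unit clause [-2] forces x2=F; simplify:
  drop 2 from [2, -4] -> [-4]
  drop 2 from [5, 2] -> [5]
  drop 2 from [-5, 2] -> [-5]
  satisfied 2 clause(s); 6 remain; assigned so far: [2]
unit clause [-4] forces x4=F; simplify:
  drop 4 from [-3, 4] -> [-3]
  satisfied 1 clause(s); 5 remain; assigned so far: [2, 4]
unit clause [-3] forces x3=F; simplify:
  satisfied 1 clause(s); 4 remain; assigned so far: [2, 3, 4]
unit clause [5] forces x5=T; simplify:
  drop -5 from [-5, -1] -> [-1]
  drop -5 from [-5] -> [] (empty!)
  drop -5 from [-5] -> [] (empty!)
  satisfied 1 clause(s); 3 remain; assigned so far: [2, 3, 4, 5]
CONFLICT (empty clause)

Answer: CONFLICT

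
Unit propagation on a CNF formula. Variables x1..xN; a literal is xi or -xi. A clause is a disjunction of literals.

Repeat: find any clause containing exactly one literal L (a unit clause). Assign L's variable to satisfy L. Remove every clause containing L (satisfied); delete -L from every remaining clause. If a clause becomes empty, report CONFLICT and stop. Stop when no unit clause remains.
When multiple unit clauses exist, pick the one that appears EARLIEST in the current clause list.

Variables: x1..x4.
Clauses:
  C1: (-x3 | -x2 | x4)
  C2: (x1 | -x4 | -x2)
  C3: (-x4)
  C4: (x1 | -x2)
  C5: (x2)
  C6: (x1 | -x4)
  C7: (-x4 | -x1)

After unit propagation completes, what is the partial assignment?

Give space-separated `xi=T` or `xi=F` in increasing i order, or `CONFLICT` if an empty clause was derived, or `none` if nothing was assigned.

unit clause [-4] forces x4=F; simplify:
  drop 4 from [-3, -2, 4] -> [-3, -2]
  satisfied 4 clause(s); 3 remain; assigned so far: [4]
unit clause [2] forces x2=T; simplify:
  drop -2 from [-3, -2] -> [-3]
  drop -2 from [1, -2] -> [1]
  satisfied 1 clause(s); 2 remain; assigned so far: [2, 4]
unit clause [-3] forces x3=F; simplify:
  satisfied 1 clause(s); 1 remain; assigned so far: [2, 3, 4]
unit clause [1] forces x1=T; simplify:
  satisfied 1 clause(s); 0 remain; assigned so far: [1, 2, 3, 4]

Answer: x1=T x2=T x3=F x4=F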